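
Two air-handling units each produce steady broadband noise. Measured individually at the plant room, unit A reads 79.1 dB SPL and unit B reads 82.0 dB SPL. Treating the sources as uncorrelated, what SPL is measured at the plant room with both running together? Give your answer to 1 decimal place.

83.8 dB SPL

Add the sources as powers (linear), then convert back to dB:
L_total = 10·log₁₀(10^(79.1/10) + 10^(82.0/10)) = 10·log₁₀(239800000) = 83.8 dB SPL.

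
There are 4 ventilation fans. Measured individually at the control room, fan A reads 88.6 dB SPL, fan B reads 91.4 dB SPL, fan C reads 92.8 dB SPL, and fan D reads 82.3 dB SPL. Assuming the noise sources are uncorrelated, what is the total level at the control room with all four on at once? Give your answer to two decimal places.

Add the sources as powers (linear), then convert back to dB:
L_total = 10·log₁₀(10^(88.6/10) + 10^(91.4/10) + 10^(92.8/10) + 10^(82.3/10)) = 10·log₁₀(4180000000) = 96.21 dB SPL.

96.21 dB SPL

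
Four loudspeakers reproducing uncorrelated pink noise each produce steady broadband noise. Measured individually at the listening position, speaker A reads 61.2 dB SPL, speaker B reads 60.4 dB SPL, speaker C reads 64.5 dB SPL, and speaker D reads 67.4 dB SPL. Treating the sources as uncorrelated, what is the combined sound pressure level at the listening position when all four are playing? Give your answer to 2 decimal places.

Add the sources as powers (linear), then convert back to dB:
L_total = 10·log₁₀(10^(61.2/10) + 10^(60.4/10) + 10^(64.5/10) + 10^(67.4/10)) = 10·log₁₀(10730000) = 70.31 dB SPL.

70.31 dB SPL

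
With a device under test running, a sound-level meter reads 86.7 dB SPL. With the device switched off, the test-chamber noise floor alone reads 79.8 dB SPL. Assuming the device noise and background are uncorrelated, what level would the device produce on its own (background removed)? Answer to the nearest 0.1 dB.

85.7 dB SPL

Background correction is a power subtraction:
L_src = 10·log₁₀(10^(86.7/10) − 10^(79.8/10)) = 10·log₁₀(372200000) = 85.7 dB SPL.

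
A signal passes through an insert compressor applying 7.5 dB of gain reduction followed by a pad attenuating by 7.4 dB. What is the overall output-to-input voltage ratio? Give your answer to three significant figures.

0.180

Net gain = (−7.5) + (−7.4) = -14.9 dB.
Voltage ratio = 10^(-14.9/20) = 0.180.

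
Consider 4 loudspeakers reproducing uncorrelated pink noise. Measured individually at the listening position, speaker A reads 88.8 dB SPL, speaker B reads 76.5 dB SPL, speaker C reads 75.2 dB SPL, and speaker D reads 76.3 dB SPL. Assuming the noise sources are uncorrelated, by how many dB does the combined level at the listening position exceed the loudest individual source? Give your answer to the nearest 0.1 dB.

Uncorrelated sources add in intensity (power), not in dB.
L_total = 10·log₁₀(10^(88.8/10) + 10^(76.5/10) + 10^(75.2/10) + 10^(76.3/10)) = 89.44 dB SPL.
Excess over the loudest (88.8 dB): 89.44 − 88.8 = 0.6 dB.

0.6 dB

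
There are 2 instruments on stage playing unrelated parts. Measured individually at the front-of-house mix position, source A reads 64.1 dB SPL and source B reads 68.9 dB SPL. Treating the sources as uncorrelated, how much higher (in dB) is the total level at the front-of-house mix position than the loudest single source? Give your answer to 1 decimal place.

Incoherent sources sum as intensities:
L_total = 10·log₁₀(10^(64.1/10) + 10^(68.9/10)) = 70.14 dB SPL.
Excess over the loudest (68.9 dB): 70.14 − 68.9 = 1.2 dB.

1.2 dB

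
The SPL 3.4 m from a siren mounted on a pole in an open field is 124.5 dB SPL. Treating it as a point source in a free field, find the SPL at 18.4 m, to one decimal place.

Inverse-square spreading gives ΔL = −20·log₁₀(d₂/d₁).
ΔL = −20·log₁₀(18.4/3.4) = -14.67 dB, so L₂ = 124.5 + (-14.67) = 109.8 dB SPL.

109.8 dB SPL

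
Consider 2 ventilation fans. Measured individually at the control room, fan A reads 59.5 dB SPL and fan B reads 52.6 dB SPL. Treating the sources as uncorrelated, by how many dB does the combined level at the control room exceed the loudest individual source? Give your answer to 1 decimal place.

Add the sources as powers (linear), then convert back to dB:
L_total = 10·log₁₀(10^(59.5/10) + 10^(52.6/10)) = 60.31 dB SPL.
Excess over the loudest (59.5 dB): 60.31 − 59.5 = 0.8 dB.

0.8 dB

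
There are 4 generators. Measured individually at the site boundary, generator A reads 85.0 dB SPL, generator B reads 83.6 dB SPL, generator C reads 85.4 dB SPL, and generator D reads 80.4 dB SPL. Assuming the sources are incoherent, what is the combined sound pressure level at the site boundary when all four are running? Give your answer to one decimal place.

90.0 dB SPL

Incoherent sources sum as intensities:
L_total = 10·log₁₀(10^(85.0/10) + 10^(83.6/10) + 10^(85.4/10) + 10^(80.4/10)) = 10·log₁₀(1002000000) = 90.0 dB SPL.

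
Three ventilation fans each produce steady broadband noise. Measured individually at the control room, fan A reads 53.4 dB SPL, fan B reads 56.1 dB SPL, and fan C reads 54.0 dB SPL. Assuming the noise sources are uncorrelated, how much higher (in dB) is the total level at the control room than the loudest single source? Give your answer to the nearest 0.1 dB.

Uncorrelated sources add in intensity (power), not in dB.
L_total = 10·log₁₀(10^(53.4/10) + 10^(56.1/10) + 10^(54.0/10)) = 59.43 dB SPL.
Excess over the loudest (56.1 dB): 59.43 − 56.1 = 3.3 dB.

3.3 dB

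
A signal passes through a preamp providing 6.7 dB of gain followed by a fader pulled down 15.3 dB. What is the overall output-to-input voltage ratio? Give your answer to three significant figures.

0.372

Net gain = 6.7 + (−15.3) = -8.6 dB.
Voltage ratio = 10^(-8.6/20) = 0.372.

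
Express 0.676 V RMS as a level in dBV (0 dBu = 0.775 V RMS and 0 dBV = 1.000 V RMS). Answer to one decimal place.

dBV = 20·log₁₀(V / 1.000 V).
20·log₁₀(0.676/1.000) = -3.4 dBV.

-3.4 dBV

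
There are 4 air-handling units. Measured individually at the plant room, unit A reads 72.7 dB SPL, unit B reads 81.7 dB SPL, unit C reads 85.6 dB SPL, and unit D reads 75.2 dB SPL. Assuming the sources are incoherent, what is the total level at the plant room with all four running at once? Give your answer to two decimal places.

Incoherent sources sum as intensities:
L_total = 10·log₁₀(10^(72.7/10) + 10^(81.7/10) + 10^(85.6/10) + 10^(75.2/10)) = 10·log₁₀(562700000) = 87.50 dB SPL.

87.50 dB SPL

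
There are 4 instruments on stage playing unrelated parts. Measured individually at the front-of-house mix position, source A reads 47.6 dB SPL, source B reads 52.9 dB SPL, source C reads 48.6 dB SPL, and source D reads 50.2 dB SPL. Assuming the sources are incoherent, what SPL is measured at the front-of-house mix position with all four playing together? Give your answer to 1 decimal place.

56.3 dB SPL

Incoherent sources sum as intensities:
L_total = 10·log₁₀(10^(47.6/10) + 10^(52.9/10) + 10^(48.6/10) + 10^(50.2/10)) = 10·log₁₀(429700) = 56.3 dB SPL.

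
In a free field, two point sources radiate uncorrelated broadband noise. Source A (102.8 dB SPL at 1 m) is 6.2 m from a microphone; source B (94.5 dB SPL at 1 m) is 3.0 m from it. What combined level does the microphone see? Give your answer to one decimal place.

89.1 dB SPL

At the listener: L_A = 102.8 − 20·log₁₀(6.2) = 86.95 dB; L_B = 94.5 − 20·log₁₀(3.0) = 84.96 dB.
Combined: 10·log₁₀(10^(86.95/10)+10^(84.96/10)) = 89.1 dB SPL.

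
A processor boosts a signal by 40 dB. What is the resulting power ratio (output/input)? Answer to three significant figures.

10000

Power ratio = 10^(dB/10).
10^(40/10) = 10^(4.000) = 10000.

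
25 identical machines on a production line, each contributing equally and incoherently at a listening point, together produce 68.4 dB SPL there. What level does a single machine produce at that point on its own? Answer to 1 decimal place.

54.4 dB SPL

25 equal incoherent sources add 10·log₁₀(25) = 13.98 dB over one source.
L_one = 68.4 − 13.98 = 54.4 dB SPL.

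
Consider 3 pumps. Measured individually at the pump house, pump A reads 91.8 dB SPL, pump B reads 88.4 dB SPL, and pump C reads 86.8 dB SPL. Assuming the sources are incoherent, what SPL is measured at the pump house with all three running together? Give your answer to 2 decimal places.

94.29 dB SPL

Add the sources as powers (linear), then convert back to dB:
L_total = 10·log₁₀(10^(91.8/10) + 10^(88.4/10) + 10^(86.8/10)) = 10·log₁₀(2684000000) = 94.29 dB SPL.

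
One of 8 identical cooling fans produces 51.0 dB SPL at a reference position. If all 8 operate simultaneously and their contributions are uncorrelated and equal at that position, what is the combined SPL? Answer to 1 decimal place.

60.0 dB SPL

8 equal incoherent sources raise the level by 10·log₁₀(8) = 9.03 dB.
L_total = 51.0 + 9.03 = 60.0 dB SPL.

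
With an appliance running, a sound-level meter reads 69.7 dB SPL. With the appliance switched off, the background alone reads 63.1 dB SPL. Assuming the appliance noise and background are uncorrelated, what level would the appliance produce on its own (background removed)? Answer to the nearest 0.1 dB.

Background correction is a power subtraction:
L_src = 10·log₁₀(10^(69.7/10) − 10^(63.1/10)) = 10·log₁₀(7291000) = 68.6 dB SPL.

68.6 dB SPL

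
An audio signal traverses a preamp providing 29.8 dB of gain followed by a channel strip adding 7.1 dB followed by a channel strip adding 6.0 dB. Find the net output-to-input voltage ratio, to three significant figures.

140

Net gain = 29.8 + 7.1 + 6.0 = 42.9 dB.
Voltage ratio = 10^(42.9/20) = 140.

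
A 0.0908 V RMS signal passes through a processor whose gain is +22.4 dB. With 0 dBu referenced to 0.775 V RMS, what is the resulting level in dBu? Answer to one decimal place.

Input level: 20·log₁₀(0.0908/0.775) = -18.62 dBu.
Output: -18.62 + 22.4 = +3.8 dBu.

+3.8 dBu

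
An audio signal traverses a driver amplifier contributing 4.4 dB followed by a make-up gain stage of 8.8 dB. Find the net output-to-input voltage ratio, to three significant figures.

Net gain = 4.4 + 8.8 = 13.2 dB.
Voltage ratio = 10^(13.2/20) = 4.57.

4.57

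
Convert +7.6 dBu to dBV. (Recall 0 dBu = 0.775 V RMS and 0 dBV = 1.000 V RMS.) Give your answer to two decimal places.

The offset between the scales is 20·log₁₀(0.775/1.000) = −2.214 dB.
So dBV = +7.6 − 2.214 = +5.39 dBV.

+5.39 dBV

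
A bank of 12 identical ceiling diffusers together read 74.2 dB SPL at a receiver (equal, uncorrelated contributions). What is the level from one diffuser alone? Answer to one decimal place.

12 equal incoherent sources add 10·log₁₀(12) = 10.79 dB over one source.
L_one = 74.2 − 10.79 = 63.4 dB SPL.

63.4 dB SPL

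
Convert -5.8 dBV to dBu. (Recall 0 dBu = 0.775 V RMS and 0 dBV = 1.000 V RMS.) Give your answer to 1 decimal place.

-3.6 dBu

The offset between the scales is 20·log₁₀(0.775/1.000) = −2.214 dB.
So dBu = -5.8 + 2.214 = -3.6 dBu.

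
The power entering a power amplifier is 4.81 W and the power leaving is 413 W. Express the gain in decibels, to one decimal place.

19.3 dB

Power ratio → dB uses the 10·log₁₀ form:
10·log₁₀(413/4.81) = 10·log₁₀(85.86) = 19.3 dB.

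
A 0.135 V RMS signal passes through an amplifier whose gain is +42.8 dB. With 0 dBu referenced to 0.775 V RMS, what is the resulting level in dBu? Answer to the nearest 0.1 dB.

+27.6 dBu

Input level: 20·log₁₀(0.135/0.775) = -15.18 dBu.
Output: -15.18 + 42.8 = +27.6 dBu.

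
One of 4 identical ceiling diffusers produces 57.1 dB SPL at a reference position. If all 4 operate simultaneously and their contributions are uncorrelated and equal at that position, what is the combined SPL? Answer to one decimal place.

4 equal incoherent sources raise the level by 10·log₁₀(4) = 6.02 dB.
L_total = 57.1 + 6.02 = 63.1 dB SPL.

63.1 dB SPL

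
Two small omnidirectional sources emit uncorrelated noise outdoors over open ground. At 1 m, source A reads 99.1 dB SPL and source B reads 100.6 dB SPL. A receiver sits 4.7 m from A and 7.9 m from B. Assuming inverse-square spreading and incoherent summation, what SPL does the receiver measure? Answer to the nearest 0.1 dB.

At the listener: L_A = 99.1 − 20·log₁₀(4.7) = 85.66 dB; L_B = 100.6 − 20·log₁₀(7.9) = 82.65 dB.
Combined: 10·log₁₀(10^(85.66/10)+10^(82.65/10)) = 87.4 dB SPL.

87.4 dB SPL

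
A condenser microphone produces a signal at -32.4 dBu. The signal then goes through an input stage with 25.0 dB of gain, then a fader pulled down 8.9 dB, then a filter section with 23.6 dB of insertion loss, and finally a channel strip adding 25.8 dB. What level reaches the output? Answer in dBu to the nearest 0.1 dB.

Gain stages sum in dB:
-32.4 + 25.0 − 8.9 − 23.6 + 25.8 = -14.1 dBu.

-14.1 dBu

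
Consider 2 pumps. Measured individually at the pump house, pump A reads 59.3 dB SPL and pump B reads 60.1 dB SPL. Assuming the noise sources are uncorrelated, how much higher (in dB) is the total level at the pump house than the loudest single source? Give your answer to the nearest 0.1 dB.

2.6 dB

Uncorrelated sources add in intensity (power), not in dB.
L_total = 10·log₁₀(10^(59.3/10) + 10^(60.1/10)) = 62.73 dB SPL.
Excess over the loudest (60.1 dB): 62.73 − 60.1 = 2.6 dB.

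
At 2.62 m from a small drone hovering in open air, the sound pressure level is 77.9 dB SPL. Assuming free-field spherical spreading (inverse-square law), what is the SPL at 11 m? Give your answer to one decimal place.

65.4 dB SPL

Free-field point source: level drops by 20·log₁₀ of the distance ratio.
ΔL = −20·log₁₀(11/2.62) = -12.46 dB, so L₂ = 77.9 + (-12.46) = 65.4 dB SPL.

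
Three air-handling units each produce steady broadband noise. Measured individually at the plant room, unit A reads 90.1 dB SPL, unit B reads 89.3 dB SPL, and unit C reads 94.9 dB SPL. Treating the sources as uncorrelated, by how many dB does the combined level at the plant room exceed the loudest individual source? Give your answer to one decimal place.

Uncorrelated sources add in intensity (power), not in dB.
L_total = 10·log₁₀(10^(90.1/10) + 10^(89.3/10) + 10^(94.9/10)) = 96.96 dB SPL.
Excess over the loudest (94.9 dB): 96.96 − 94.9 = 2.1 dB.

2.1 dB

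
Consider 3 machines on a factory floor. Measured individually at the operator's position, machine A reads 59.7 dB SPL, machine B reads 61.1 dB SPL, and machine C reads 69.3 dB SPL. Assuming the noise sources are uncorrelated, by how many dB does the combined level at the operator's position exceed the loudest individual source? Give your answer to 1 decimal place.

1.0 dB

Uncorrelated sources add in intensity (power), not in dB.
L_total = 10·log₁₀(10^(59.7/10) + 10^(61.1/10) + 10^(69.3/10)) = 70.31 dB SPL.
Excess over the loudest (69.3 dB): 70.31 − 69.3 = 1.0 dB.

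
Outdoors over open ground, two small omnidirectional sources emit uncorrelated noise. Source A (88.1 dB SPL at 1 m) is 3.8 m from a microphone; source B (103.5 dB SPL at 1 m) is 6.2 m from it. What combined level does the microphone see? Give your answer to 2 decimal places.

87.97 dB SPL

At the listener: L_A = 88.1 − 20·log₁₀(3.8) = 76.504 dB; L_B = 103.5 − 20·log₁₀(6.2) = 87.652 dB.
Combined: 10·log₁₀(10^(76.504/10)+10^(87.652/10)) = 87.97 dB SPL.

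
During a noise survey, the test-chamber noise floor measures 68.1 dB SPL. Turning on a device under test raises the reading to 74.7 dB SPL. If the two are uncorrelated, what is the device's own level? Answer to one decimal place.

Remove the background by subtracting linear intensities:
L_src = 10·log₁₀(10^(74.7/10) − 10^(68.1/10)) = 10·log₁₀(23060000) = 73.6 dB SPL.

73.6 dB SPL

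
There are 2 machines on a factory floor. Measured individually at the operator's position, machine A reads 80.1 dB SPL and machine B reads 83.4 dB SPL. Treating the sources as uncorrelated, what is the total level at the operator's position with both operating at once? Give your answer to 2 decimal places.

Incoherent sources sum as intensities:
L_total = 10·log₁₀(10^(80.1/10) + 10^(83.4/10)) = 10·log₁₀(321100000) = 85.07 dB SPL.

85.07 dB SPL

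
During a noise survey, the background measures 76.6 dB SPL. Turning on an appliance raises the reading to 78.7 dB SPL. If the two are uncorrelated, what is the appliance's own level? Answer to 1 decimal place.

74.5 dB SPL

Background correction is a power subtraction:
L_src = 10·log₁₀(10^(78.7/10) − 10^(76.6/10)) = 10·log₁₀(28420000) = 74.5 dB SPL.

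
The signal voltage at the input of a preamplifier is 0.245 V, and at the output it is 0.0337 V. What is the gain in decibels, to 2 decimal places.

-17.23 dB

Voltage ratio → dB uses the 20·log₁₀ form:
20·log₁₀(0.0337/0.245) = 20·log₁₀(0.1376) = -17.23 dB.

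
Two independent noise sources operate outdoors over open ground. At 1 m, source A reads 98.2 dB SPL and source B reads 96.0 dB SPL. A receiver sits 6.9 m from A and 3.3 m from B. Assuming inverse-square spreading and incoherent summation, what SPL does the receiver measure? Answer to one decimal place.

87.0 dB SPL

At the listener: L_A = 98.2 − 20·log₁₀(6.9) = 81.42 dB; L_B = 96.0 − 20·log₁₀(3.3) = 85.63 dB.
Combined: 10·log₁₀(10^(81.42/10)+10^(85.63/10)) = 87.0 dB SPL.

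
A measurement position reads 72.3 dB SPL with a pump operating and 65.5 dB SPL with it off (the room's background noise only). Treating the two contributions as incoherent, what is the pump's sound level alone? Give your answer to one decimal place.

Remove the background by subtracting linear intensities:
L_src = 10·log₁₀(10^(72.3/10) − 10^(65.5/10)) = 10·log₁₀(13430000) = 71.3 dB SPL.

71.3 dB SPL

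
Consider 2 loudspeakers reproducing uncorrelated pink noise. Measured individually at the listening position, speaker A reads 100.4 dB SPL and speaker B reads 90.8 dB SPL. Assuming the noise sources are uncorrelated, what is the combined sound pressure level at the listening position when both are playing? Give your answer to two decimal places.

Incoherent sources sum as intensities:
L_total = 10·log₁₀(10^(100.4/10) + 10^(90.8/10)) = 10·log₁₀(12167000000) = 100.85 dB SPL.

100.85 dB SPL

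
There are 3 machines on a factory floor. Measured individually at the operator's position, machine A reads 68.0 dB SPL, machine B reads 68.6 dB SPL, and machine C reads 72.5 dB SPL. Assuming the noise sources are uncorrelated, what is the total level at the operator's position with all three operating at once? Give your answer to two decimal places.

Add the sources as powers (linear), then convert back to dB:
L_total = 10·log₁₀(10^(68.0/10) + 10^(68.6/10) + 10^(72.5/10)) = 10·log₁₀(31340000) = 74.96 dB SPL.

74.96 dB SPL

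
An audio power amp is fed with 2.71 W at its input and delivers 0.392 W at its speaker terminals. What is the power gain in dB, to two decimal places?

Power ratio → dB uses the 10·log₁₀ form:
10·log₁₀(0.392/2.71) = 10·log₁₀(0.1446) = -8.40 dB.

-8.40 dB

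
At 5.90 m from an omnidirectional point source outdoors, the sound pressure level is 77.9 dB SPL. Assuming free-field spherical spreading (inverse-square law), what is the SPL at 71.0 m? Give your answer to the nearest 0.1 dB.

Free-field point source: level drops by 20·log₁₀ of the distance ratio.
ΔL = −20·log₁₀(71.0/5.90) = -21.61 dB, so L₂ = 77.9 + (-21.61) = 56.3 dB SPL.

56.3 dB SPL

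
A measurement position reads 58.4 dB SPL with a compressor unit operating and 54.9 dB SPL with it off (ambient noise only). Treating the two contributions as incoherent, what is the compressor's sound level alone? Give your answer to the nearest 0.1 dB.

Background correction is a power subtraction:
L_src = 10·log₁₀(10^(58.4/10) − 10^(54.9/10)) = 10·log₁₀(382800) = 55.8 dB SPL.

55.8 dB SPL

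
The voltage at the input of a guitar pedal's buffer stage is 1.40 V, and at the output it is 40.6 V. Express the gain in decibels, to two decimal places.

Voltage ratio → dB uses the 20·log₁₀ form:
20·log₁₀(40.6/1.40) = 20·log₁₀(29.00) = 29.25 dB.

29.25 dB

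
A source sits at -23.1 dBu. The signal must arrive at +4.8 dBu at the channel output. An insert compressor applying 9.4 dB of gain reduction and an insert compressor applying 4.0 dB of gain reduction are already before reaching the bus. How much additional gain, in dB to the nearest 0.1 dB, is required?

The required make-up gain is the shortfall in the dB sum.
G = +4.8 − (-23.1) + 9.4 + 4.0 = 41.3 dB.

41.3 dB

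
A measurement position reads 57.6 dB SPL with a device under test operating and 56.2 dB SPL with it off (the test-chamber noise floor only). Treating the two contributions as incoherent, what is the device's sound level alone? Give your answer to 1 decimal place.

Subtract intensities: L_src = 10·log₁₀(10^(L_total/10) − 10^(L_bg/10)).
L_src = 10·log₁₀(10^(57.6/10) − 10^(56.2/10)) = 10·log₁₀(158600) = 52.0 dB SPL.

52.0 dB SPL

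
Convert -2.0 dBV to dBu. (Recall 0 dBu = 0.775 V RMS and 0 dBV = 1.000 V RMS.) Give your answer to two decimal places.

+0.21 dBu

The offset between the scales is 20·log₁₀(0.775/1.000) = −2.214 dB.
So dBu = -2.0 + 2.214 = +0.21 dBu.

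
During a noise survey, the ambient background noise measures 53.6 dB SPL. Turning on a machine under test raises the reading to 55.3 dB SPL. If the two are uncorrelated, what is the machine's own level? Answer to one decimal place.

Subtract intensities: L_src = 10·log₁₀(10^(L_total/10) − 10^(L_bg/10)).
L_src = 10·log₁₀(10^(55.3/10) − 10^(53.6/10)) = 10·log₁₀(109800) = 50.4 dB SPL.

50.4 dB SPL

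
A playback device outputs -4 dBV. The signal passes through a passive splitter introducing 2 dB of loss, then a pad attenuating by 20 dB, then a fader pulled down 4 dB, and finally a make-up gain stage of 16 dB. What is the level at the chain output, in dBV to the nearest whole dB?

-14 dBV

Gain stages sum in dB:
-4 − 2 − 20 − 4 + 16 = -14 dBV.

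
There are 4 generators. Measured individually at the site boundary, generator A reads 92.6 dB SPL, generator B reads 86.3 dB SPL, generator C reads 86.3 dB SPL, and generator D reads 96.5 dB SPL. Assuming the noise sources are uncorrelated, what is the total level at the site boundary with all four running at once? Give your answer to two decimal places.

Add the sources as powers (linear), then convert back to dB:
L_total = 10·log₁₀(10^(92.6/10) + 10^(86.3/10) + 10^(86.3/10) + 10^(96.5/10)) = 10·log₁₀(7140000000) = 98.54 dB SPL.

98.54 dB SPL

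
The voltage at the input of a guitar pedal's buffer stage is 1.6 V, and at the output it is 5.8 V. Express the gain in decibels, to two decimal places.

11.19 dB

Voltage is an amplitude quantity, so gain = 20·log₁₀(V_out/V_in).
20·log₁₀(5.8/1.6) = 20·log₁₀(3.625) = 11.19 dB.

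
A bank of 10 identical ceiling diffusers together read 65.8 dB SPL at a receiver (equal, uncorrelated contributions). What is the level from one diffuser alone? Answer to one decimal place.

10 equal incoherent sources add 10·log₁₀(10) = 10.00 dB over one source.
L_one = 65.8 − 10.00 = 55.8 dB SPL.

55.8 dB SPL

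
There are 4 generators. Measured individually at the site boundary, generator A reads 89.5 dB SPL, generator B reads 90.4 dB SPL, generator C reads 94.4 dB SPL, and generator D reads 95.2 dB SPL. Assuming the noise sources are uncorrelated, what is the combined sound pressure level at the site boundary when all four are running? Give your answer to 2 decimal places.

Add the sources as powers (linear), then convert back to dB:
L_total = 10·log₁₀(10^(89.5/10) + 10^(90.4/10) + 10^(94.4/10) + 10^(95.2/10)) = 10·log₁₀(8053000000) = 99.06 dB SPL.

99.06 dB SPL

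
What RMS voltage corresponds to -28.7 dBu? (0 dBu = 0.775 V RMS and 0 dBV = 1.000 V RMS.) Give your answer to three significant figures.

V = 0.775 V × 10^(-28.7/20).
= 0.775 × 0.03673 = 0.0285 V.

0.0285 V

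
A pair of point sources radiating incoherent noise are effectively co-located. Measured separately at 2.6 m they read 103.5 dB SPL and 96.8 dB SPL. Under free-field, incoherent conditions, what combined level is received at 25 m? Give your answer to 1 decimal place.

84.7 dB SPL

Combined at 2.6 m: 10·log₁₀(10^(103.5/10)+10^(96.8/10)) = 104.34 dB SPL.
Then apply −20·log₁₀(25/2.6) = -19.66 dB → 84.7 dB SPL.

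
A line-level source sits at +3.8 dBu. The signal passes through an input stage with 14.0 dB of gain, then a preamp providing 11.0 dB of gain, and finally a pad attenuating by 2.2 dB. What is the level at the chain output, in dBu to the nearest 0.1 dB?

+26.6 dBu

In dB, series stages simply add:
+3.8 + 14.0 + 11.0 − 2.2 = +26.6 dBu.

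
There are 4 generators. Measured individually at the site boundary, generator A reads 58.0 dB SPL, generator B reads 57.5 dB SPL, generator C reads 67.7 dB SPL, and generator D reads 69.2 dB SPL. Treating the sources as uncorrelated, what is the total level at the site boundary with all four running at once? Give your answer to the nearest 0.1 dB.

71.9 dB SPL

Add the sources as powers (linear), then convert back to dB:
L_total = 10·log₁₀(10^(58.0/10) + 10^(57.5/10) + 10^(67.7/10) + 10^(69.2/10)) = 10·log₁₀(15400000) = 71.9 dB SPL.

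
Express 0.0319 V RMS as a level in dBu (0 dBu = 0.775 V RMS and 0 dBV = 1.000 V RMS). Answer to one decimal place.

dBu = 20·log₁₀(V / 0.775 V).
20·log₁₀(0.0319/0.775) = -27.7 dBu.

-27.7 dBu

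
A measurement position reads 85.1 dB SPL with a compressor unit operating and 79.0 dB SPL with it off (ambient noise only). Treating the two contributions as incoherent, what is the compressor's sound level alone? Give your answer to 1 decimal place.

Remove the background by subtracting linear intensities:
L_src = 10·log₁₀(10^(85.1/10) − 10^(79.0/10)) = 10·log₁₀(244200000) = 83.9 dB SPL.

83.9 dB SPL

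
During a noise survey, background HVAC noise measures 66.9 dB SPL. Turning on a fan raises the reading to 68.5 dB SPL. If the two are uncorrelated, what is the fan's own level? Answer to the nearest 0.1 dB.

Background correction is a power subtraction:
L_src = 10·log₁₀(10^(68.5/10) − 10^(66.9/10)) = 10·log₁₀(2182000) = 63.4 dB SPL.

63.4 dB SPL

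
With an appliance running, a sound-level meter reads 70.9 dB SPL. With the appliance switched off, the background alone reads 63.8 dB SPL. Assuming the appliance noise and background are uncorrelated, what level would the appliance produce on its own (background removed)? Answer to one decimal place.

Subtract intensities: L_src = 10·log₁₀(10^(L_total/10) − 10^(L_bg/10)).
L_src = 10·log₁₀(10^(70.9/10) − 10^(63.8/10)) = 10·log₁₀(9904000) = 70.0 dB SPL.

70.0 dB SPL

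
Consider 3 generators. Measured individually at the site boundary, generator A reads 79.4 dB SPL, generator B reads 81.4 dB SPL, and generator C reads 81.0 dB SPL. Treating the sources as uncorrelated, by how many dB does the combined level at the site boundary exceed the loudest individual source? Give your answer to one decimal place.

Incoherent sources sum as intensities:
L_total = 10·log₁₀(10^(79.4/10) + 10^(81.4/10) + 10^(81.0/10)) = 85.45 dB SPL.
Excess over the loudest (81.4 dB): 85.45 − 81.4 = 4.1 dB.

4.1 dB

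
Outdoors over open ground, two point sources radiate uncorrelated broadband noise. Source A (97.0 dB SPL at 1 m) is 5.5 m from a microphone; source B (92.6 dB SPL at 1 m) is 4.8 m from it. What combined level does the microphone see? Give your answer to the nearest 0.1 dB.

At the listener: L_A = 97.0 − 20·log₁₀(5.5) = 82.19 dB; L_B = 92.6 − 20·log₁₀(4.8) = 78.98 dB.
Combined: 10·log₁₀(10^(82.19/10)+10^(78.98/10)) = 83.9 dB SPL.

83.9 dB SPL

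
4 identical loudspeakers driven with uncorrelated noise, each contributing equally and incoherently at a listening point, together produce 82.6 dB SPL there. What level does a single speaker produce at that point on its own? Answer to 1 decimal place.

4 equal incoherent sources add 10·log₁₀(4) = 6.02 dB over one source.
L_one = 82.6 − 6.02 = 76.6 dB SPL.

76.6 dB SPL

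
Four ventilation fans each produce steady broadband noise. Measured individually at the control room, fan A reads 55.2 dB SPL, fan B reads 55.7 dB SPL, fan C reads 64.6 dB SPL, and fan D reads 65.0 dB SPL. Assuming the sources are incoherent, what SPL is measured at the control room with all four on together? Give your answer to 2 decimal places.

68.29 dB SPL

Incoherent sources sum as intensities:
L_total = 10·log₁₀(10^(55.2/10) + 10^(55.7/10) + 10^(64.6/10) + 10^(65.0/10)) = 10·log₁₀(6749000) = 68.29 dB SPL.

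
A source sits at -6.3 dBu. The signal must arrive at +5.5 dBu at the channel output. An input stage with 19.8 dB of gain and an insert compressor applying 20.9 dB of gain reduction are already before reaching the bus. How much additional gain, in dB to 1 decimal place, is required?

12.9 dB

The required make-up gain is the shortfall in the dB sum.
G = +5.5 − (-6.3) − 19.8 + 20.9 = 12.9 dB.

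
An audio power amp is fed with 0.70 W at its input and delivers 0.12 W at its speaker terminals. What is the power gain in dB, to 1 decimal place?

Power ratio → dB uses the 10·log₁₀ form:
10·log₁₀(0.12/0.70) = 10·log₁₀(0.1714) = -7.7 dB.

-7.7 dB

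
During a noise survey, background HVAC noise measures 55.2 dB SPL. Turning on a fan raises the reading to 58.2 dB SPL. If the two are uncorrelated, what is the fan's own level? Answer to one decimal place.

55.2 dB SPL

Subtract intensities: L_src = 10·log₁₀(10^(L_total/10) − 10^(L_bg/10)).
L_src = 10·log₁₀(10^(58.2/10) − 10^(55.2/10)) = 10·log₁₀(329600) = 55.2 dB SPL.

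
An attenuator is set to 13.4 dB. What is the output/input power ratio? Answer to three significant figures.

0.0457

Power ratio = 10^(dB/10).
10^(-13.4/10) = 10^(-1.340) = 0.0457.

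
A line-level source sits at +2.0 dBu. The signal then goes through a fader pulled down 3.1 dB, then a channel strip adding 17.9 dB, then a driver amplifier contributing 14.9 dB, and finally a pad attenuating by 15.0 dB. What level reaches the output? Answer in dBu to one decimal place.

+16.7 dBu

Cascaded gains and losses add directly in dB.
+2.0 − 3.1 + 17.9 + 14.9 − 15.0 = +16.7 dBu.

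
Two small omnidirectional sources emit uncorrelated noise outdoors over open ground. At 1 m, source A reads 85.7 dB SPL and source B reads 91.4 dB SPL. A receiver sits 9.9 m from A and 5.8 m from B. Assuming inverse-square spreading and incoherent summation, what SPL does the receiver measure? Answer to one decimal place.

At the listener: L_A = 85.7 − 20·log₁₀(9.9) = 65.79 dB; L_B = 91.4 − 20·log₁₀(5.8) = 76.13 dB.
Combined: 10·log₁₀(10^(65.79/10)+10^(76.13/10)) = 76.5 dB SPL.

76.5 dB SPL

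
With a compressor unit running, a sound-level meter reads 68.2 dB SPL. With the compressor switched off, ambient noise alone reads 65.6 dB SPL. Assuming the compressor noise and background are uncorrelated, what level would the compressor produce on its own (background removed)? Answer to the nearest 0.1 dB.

Subtract intensities: L_src = 10·log₁₀(10^(L_total/10) − 10^(L_bg/10)).
L_src = 10·log₁₀(10^(68.2/10) − 10^(65.6/10)) = 10·log₁₀(2976000) = 64.7 dB SPL.

64.7 dB SPL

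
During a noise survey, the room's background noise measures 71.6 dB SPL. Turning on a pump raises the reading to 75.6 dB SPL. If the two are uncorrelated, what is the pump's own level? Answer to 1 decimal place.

73.4 dB SPL

Background correction is a power subtraction:
L_src = 10·log₁₀(10^(75.6/10) − 10^(71.6/10)) = 10·log₁₀(21850000) = 73.4 dB SPL.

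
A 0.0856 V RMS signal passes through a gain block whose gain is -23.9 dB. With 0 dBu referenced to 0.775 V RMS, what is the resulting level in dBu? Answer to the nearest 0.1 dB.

Input level: 20·log₁₀(0.0856/0.775) = -19.14 dBu.
Output: -19.14 − 23.9 = -43.0 dBu.

-43.0 dBu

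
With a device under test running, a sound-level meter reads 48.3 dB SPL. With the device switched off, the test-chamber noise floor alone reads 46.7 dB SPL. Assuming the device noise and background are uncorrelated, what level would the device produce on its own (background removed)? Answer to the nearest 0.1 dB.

43.2 dB SPL

Remove the background by subtracting linear intensities:
L_src = 10·log₁₀(10^(48.3/10) − 10^(46.7/10)) = 10·log₁₀(20830) = 43.2 dB SPL.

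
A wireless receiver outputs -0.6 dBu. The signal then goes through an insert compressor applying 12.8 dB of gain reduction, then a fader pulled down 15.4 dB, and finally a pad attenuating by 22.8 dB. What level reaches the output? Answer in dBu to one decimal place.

Cascaded gains and losses add directly in dB.
-0.6 − 12.8 − 15.4 − 22.8 = -51.6 dBu.

-51.6 dBu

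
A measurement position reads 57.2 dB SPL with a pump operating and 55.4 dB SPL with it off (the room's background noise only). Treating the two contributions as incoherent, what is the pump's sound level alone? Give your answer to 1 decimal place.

Remove the background by subtracting linear intensities:
L_src = 10·log₁₀(10^(57.2/10) − 10^(55.4/10)) = 10·log₁₀(178100) = 52.5 dB SPL.

52.5 dB SPL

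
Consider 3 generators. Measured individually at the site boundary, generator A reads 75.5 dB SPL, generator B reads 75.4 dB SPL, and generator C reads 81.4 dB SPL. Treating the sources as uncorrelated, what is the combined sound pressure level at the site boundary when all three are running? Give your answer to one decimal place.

Incoherent sources sum as intensities:
L_total = 10·log₁₀(10^(75.5/10) + 10^(75.4/10) + 10^(81.4/10)) = 10·log₁₀(208200000) = 83.2 dB SPL.

83.2 dB SPL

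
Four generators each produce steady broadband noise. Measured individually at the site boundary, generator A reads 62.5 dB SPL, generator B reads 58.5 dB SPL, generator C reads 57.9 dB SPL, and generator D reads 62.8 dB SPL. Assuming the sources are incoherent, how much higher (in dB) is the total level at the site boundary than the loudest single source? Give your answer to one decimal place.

Incoherent sources sum as intensities:
L_total = 10·log₁₀(10^(62.5/10) + 10^(58.5/10) + 10^(57.9/10) + 10^(62.8/10)) = 67.00 dB SPL.
Excess over the loudest (62.8 dB): 67.00 − 62.8 = 4.2 dB.

4.2 dB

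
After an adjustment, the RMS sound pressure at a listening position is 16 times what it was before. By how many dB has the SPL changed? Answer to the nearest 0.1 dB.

SPL change from a pressure ratio uses the 20·log₁₀ form:
20·log₁₀(16) = 24.1 dB.

24.1 dB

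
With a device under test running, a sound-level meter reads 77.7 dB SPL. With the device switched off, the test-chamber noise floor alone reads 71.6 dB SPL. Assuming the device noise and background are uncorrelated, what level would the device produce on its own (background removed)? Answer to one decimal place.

76.5 dB SPL

Background correction is a power subtraction:
L_src = 10·log₁₀(10^(77.7/10) − 10^(71.6/10)) = 10·log₁₀(44430000) = 76.5 dB SPL.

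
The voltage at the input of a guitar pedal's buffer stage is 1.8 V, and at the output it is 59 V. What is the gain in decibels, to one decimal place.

30.3 dB

Voltage is an amplitude quantity, so gain = 20·log₁₀(V_out/V_in).
20·log₁₀(59/1.8) = 20·log₁₀(32.78) = 30.3 dB.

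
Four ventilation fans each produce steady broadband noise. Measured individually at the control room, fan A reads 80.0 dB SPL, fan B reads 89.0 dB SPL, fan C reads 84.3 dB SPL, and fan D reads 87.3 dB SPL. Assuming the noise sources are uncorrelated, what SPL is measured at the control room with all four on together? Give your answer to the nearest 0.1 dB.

92.3 dB SPL

Add the sources as powers (linear), then convert back to dB:
L_total = 10·log₁₀(10^(80.0/10) + 10^(89.0/10) + 10^(84.3/10) + 10^(87.3/10)) = 10·log₁₀(1701000000) = 92.3 dB SPL.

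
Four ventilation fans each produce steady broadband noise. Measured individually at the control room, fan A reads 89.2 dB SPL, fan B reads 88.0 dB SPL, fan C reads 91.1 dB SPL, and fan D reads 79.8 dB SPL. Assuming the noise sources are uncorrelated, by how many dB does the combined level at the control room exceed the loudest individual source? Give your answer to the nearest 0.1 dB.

3.4 dB

Uncorrelated sources add in intensity (power), not in dB.
L_total = 10·log₁₀(10^(89.2/10) + 10^(88.0/10) + 10^(91.1/10) + 10^(79.8/10)) = 94.54 dB SPL.
Excess over the loudest (91.1 dB): 94.54 − 91.1 = 3.4 dB.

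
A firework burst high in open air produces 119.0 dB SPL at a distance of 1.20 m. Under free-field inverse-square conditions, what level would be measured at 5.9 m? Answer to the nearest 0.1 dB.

Inverse-square spreading gives ΔL = −20·log₁₀(d₂/d₁).
ΔL = −20·log₁₀(5.9/1.20) = -13.83 dB, so L₂ = 119.0 + (-13.83) = 105.2 dB SPL.

105.2 dB SPL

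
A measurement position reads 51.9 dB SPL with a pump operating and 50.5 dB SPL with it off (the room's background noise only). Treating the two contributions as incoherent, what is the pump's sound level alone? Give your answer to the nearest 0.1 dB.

Background correction is a power subtraction:
L_src = 10·log₁₀(10^(51.9/10) − 10^(50.5/10)) = 10·log₁₀(42680) = 46.3 dB SPL.

46.3 dB SPL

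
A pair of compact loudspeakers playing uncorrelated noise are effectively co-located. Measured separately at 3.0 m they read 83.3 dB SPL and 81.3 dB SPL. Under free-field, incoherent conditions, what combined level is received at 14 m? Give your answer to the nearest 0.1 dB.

Combined at 3.0 m: 10·log₁₀(10^(83.3/10)+10^(81.3/10)) = 85.42 dB SPL.
Then apply −20·log₁₀(14/3.0) = -13.38 dB → 72.0 dB SPL.

72.0 dB SPL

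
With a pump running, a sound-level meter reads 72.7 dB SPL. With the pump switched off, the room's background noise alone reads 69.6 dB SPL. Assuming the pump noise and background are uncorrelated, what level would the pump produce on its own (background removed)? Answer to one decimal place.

69.8 dB SPL

Background correction is a power subtraction:
L_src = 10·log₁₀(10^(72.7/10) − 10^(69.6/10)) = 10·log₁₀(9501000) = 69.8 dB SPL.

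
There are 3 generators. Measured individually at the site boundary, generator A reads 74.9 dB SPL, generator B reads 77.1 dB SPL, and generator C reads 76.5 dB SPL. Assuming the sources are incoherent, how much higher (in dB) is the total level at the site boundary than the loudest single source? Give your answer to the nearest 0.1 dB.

Incoherent sources sum as intensities:
L_total = 10·log₁₀(10^(74.9/10) + 10^(77.1/10) + 10^(76.5/10)) = 81.03 dB SPL.
Excess over the loudest (77.1 dB): 81.03 − 77.1 = 3.9 dB.

3.9 dB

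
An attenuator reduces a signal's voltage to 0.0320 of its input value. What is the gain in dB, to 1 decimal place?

-29.9 dB

Voltage ratio → dB uses the 20·log₁₀ form:
20·log₁₀(0.0320) = -29.9 dB.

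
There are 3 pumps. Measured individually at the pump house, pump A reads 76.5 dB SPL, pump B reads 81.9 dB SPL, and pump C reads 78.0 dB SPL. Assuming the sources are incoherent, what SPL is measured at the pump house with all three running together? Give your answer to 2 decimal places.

84.19 dB SPL

Uncorrelated sources add in intensity (power), not in dB.
L_total = 10·log₁₀(10^(76.5/10) + 10^(81.9/10) + 10^(78.0/10)) = 10·log₁₀(262600000) = 84.19 dB SPL.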